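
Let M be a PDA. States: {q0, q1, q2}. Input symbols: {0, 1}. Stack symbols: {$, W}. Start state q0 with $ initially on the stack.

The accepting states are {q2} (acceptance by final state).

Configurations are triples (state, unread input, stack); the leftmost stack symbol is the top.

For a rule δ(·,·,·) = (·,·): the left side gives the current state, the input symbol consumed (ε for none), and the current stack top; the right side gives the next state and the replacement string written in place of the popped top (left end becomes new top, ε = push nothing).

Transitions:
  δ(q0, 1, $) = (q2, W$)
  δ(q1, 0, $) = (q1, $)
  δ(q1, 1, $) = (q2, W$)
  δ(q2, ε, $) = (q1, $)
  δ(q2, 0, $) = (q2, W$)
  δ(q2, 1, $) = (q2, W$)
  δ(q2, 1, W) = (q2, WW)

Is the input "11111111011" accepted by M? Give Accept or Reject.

Reject

No computation consumes all input and reaches a final state.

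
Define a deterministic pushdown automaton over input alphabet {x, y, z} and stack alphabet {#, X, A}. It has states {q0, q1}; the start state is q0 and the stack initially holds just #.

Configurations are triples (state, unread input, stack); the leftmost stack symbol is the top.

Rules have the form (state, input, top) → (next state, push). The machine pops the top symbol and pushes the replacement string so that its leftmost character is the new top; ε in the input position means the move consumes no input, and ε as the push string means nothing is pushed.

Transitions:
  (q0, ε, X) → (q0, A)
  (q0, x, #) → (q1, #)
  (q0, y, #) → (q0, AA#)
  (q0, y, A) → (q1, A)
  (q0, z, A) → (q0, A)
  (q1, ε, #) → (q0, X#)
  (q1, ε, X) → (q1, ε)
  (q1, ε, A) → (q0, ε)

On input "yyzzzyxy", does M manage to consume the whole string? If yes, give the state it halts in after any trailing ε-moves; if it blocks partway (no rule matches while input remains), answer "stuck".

q0

(q0, yyzzzyxy, #)
  read y, top #: go to q0, push AA# → (q0, yzzzyxy, AA#)
  read y, top A: go to q1, push A → (q1, zzzyxy, AA#)
  ε-move, top A: go to q0, push ε → (q0, zzzyxy, A#)
  read z, top A: go to q0, push A → (q0, zzyxy, A#)
  read z, top A: go to q0, push A → (q0, zyxy, A#)
  read z, top A: go to q0, push A → (q0, yxy, A#)
  read y, top A: go to q1, push A → (q1, xy, A#)
  ε-move, top A: go to q0, push ε → (q0, xy, #)
  read x, top #: go to q1, push # → (q1, y, #)
  ε-move, top #: go to q0, push X# → (q0, y, X#)
  ε-move, top X: go to q0, push A → (q0, y, A#)
  read y, top A: go to q1, push A → (q1, ε, A#)
  ε-move, top A: go to q0, push ε → (q0, ε, #)
All input consumed; M is in state q0.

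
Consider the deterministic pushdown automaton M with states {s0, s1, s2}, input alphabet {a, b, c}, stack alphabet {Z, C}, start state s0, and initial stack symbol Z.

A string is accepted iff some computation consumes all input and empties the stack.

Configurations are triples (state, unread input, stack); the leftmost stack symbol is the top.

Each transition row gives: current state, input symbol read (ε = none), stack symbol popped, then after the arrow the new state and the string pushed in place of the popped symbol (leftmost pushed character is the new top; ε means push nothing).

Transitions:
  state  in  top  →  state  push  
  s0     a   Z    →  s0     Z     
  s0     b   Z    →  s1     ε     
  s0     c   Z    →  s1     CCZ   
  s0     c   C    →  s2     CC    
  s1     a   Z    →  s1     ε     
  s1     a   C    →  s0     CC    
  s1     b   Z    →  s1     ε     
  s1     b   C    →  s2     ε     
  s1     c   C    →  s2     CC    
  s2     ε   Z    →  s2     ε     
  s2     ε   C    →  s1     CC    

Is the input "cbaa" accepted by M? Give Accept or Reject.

Reject

(s0, cbaa, Z)
  read c, top Z: go to s1, push CCZ → (s1, baa, CCZ)
  read b, top C: go to s2, push ε → (s2, aa, CZ)
  ε-move, top C: go to s1, push CC → (s1, aa, CCZ)
  read a, top C: go to s0, push CC → (s0, a, CCCZ)
No transition applies at (s0, a, CCCZ); input not fully consumed.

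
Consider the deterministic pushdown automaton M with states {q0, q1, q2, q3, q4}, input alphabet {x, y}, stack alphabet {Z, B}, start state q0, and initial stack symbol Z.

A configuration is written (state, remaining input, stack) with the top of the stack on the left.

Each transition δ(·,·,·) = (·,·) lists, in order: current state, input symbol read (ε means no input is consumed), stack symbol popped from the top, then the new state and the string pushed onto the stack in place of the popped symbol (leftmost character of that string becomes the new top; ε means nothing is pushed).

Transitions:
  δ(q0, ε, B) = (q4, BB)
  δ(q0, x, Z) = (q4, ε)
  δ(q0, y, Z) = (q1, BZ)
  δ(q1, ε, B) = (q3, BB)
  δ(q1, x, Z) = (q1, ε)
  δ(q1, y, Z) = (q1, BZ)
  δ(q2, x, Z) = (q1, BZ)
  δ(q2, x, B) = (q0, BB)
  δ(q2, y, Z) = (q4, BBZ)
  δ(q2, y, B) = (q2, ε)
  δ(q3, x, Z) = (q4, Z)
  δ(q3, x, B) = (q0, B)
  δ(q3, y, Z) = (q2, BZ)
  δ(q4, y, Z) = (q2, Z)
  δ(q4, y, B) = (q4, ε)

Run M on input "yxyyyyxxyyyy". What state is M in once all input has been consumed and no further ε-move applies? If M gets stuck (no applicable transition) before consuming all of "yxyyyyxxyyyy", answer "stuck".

(q0, yxyyyyxxyyyy, Z) ⊢ (q1, xyyyyxxyyyy, BZ) ⊢ (q3, xyyyyxxyyyy, BBZ) ⊢ (q0, yyyyxxyyyy, BBZ) ⊢ (q4, yyyyxxyyyy, BBBZ) ⊢ (q4, yyyxxyyyy, BBZ) ⊢ (q4, yyxxyyyy, BZ) ⊢ (q4, yxxyyyy, Z) ⊢ (q2, xxyyyy, Z) ⊢ (q1, xyyyy, BZ) ⊢ (q3, xyyyy, BBZ) ⊢ (q0, yyyy, BBZ) ⊢ (q4, yyyy, BBBZ) ⊢ (q4, yyy, BBZ) ⊢ (q4, yy, BZ) ⊢ (q4, y, Z) ⊢ (q2, ε, Z)
All input consumed; M is in state q2.

q2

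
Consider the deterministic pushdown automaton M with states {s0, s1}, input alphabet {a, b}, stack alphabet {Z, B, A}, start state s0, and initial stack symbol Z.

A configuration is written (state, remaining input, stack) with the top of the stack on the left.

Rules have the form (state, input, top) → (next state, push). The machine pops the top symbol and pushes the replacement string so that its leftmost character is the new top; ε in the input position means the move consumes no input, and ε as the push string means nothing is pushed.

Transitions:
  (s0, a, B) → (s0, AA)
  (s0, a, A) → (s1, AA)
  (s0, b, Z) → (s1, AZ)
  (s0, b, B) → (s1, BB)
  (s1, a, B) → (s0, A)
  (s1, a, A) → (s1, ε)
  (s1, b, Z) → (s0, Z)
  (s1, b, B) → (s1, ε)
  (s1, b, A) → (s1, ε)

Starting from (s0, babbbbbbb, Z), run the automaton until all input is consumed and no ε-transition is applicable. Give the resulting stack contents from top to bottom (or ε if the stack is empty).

Z

(s0, babbbbbbb, Z)
  read b, top Z: go to s1, push AZ → (s1, abbbbbbb, AZ)
  read a, top A: go to s1, push ε → (s1, bbbbbbb, Z)
  read b, top Z: go to s0, push Z → (s0, bbbbbb, Z)
  read b, top Z: go to s1, push AZ → (s1, bbbbb, AZ)
  read b, top A: go to s1, push ε → (s1, bbbb, Z)
  read b, top Z: go to s0, push Z → (s0, bbb, Z)
  read b, top Z: go to s1, push AZ → (s1, bb, AZ)
  read b, top A: go to s1, push ε → (s1, b, Z)
  read b, top Z: go to s0, push Z → (s0, ε, Z)
All input consumed in state s0 with stack Z.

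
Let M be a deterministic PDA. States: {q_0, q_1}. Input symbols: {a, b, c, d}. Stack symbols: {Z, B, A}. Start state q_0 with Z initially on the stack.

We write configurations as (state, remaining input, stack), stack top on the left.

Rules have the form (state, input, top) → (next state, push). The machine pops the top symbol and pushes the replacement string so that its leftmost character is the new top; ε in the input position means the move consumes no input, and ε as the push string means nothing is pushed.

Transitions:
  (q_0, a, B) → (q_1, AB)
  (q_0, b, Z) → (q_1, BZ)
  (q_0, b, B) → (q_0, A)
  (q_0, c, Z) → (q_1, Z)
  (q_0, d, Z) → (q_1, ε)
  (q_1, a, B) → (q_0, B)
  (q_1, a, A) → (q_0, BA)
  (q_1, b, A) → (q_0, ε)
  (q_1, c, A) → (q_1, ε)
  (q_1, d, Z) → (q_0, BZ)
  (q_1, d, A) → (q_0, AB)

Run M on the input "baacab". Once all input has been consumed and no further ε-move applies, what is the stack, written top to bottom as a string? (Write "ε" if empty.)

AZ

(q_0, baacab, Z) ⊢ (q_1, aacab, BZ) ⊢ (q_0, acab, BZ) ⊢ (q_1, cab, ABZ) ⊢ (q_1, ab, BZ) ⊢ (q_0, b, BZ) ⊢ (q_0, ε, AZ)
All input consumed in state q_0 with stack AZ.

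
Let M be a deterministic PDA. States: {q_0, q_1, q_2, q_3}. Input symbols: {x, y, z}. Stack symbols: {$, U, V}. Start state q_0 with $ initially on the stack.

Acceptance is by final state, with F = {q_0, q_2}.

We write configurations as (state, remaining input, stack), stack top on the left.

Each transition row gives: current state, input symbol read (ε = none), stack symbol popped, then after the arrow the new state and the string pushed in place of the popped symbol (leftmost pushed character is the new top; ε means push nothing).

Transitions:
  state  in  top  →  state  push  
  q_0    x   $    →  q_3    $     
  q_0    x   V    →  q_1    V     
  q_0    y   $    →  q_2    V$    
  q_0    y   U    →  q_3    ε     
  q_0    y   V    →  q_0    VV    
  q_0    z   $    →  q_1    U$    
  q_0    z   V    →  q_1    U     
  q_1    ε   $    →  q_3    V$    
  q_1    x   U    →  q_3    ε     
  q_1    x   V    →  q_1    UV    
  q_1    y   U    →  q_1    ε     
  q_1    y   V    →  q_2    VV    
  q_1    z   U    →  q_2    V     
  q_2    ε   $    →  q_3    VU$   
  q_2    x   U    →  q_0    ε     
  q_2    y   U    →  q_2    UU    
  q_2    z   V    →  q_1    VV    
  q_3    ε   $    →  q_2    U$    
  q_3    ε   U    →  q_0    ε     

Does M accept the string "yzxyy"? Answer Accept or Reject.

Accept

(q_0, yzxyy, $)
  read y, top $: go to q_2, push V$ → (q_2, zxyy, V$)
  read z, top V: go to q_1, push VV → (q_1, xyy, VV$)
  read x, top V: go to q_1, push UV → (q_1, yy, UVV$)
  read y, top U: go to q_1, push ε → (q_1, y, VV$)
  read y, top V: go to q_2, push VV → (q_2, ε, VVV$)
All input consumed; state q_2 ∈ F.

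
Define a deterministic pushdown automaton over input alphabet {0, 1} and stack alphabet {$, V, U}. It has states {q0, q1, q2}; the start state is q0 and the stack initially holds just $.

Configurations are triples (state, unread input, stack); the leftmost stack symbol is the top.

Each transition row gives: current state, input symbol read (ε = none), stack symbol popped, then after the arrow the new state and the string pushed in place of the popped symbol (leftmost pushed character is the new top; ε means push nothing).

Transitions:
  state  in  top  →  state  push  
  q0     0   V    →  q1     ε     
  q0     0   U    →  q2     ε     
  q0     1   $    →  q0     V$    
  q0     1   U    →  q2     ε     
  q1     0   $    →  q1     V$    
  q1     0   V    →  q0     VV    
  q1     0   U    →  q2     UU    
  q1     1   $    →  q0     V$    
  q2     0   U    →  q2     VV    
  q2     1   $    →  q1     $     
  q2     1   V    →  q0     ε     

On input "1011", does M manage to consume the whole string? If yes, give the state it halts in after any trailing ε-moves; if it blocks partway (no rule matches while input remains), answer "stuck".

(q0, 1011, $)
  read 1, top $: go to q0, push V$ → (q0, 011, V$)
  read 0, top V: go to q1, push ε → (q1, 11, $)
  read 1, top $: go to q0, push V$ → (q0, 1, V$)
No transition for (q0, 1, top V); M blocks with input 1 remaining.

stuck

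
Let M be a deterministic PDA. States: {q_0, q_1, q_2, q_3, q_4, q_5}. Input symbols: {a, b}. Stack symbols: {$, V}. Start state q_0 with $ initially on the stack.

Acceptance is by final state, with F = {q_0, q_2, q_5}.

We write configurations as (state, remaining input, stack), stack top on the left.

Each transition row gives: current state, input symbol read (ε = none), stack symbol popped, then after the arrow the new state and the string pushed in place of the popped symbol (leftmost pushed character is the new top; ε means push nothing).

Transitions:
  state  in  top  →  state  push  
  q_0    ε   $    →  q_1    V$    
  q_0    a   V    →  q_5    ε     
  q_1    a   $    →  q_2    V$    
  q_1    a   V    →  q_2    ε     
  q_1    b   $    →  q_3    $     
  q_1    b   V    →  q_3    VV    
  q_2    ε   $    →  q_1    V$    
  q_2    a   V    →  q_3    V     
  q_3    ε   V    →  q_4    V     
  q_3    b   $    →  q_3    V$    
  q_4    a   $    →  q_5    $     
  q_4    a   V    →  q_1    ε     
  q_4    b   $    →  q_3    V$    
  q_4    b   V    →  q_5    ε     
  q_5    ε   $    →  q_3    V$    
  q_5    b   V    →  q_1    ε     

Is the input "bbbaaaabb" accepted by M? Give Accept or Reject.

(q_0, bbbaaaabb, $)
  ε-move, top $: go to q_1, push V$ → (q_1, bbbaaaabb, V$)
  read b, top V: go to q_3, push VV → (q_3, bbaaaabb, VV$)
  ε-move, top V: go to q_4, push V → (q_4, bbaaaabb, VV$)
  read b, top V: go to q_5, push ε → (q_5, baaaabb, V$)
  read b, top V: go to q_1, push ε → (q_1, aaaabb, $)
  read a, top $: go to q_2, push V$ → (q_2, aaabb, V$)
  read a, top V: go to q_3, push V → (q_3, aabb, V$)
  ε-move, top V: go to q_4, push V → (q_4, aabb, V$)
  read a, top V: go to q_1, push ε → (q_1, abb, $)
  read a, top $: go to q_2, push V$ → (q_2, bb, V$)
No transition applies at (q_2, bb, V$); input not fully consumed.

Reject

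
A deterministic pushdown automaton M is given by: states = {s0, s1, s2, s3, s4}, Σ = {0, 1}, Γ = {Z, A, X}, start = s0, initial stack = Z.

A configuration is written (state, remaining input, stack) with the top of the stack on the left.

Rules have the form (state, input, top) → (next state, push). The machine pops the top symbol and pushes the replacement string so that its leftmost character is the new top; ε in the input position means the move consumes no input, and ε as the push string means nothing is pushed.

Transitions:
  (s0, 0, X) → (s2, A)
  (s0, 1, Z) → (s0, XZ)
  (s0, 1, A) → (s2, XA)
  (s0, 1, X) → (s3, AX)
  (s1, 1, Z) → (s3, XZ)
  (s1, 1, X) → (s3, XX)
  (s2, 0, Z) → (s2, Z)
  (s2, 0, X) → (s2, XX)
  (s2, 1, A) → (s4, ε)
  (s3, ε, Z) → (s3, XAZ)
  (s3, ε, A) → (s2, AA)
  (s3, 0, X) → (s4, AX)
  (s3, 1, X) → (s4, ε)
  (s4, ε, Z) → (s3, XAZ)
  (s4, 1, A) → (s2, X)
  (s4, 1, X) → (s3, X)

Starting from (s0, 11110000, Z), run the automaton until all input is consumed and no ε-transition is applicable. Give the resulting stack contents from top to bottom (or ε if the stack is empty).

XXXXXXZ

(s0, 11110000, Z) ⊢ (s0, 1110000, XZ) ⊢ (s3, 110000, AXZ) ⊢ (s2, 110000, AAXZ) ⊢ (s4, 10000, AXZ) ⊢ (s2, 0000, XXZ) ⊢ (s2, 000, XXXZ) ⊢ (s2, 00, XXXXZ) ⊢ (s2, 0, XXXXXZ) ⊢ (s2, ε, XXXXXXZ)
All input consumed in state s2 with stack XXXXXXZ.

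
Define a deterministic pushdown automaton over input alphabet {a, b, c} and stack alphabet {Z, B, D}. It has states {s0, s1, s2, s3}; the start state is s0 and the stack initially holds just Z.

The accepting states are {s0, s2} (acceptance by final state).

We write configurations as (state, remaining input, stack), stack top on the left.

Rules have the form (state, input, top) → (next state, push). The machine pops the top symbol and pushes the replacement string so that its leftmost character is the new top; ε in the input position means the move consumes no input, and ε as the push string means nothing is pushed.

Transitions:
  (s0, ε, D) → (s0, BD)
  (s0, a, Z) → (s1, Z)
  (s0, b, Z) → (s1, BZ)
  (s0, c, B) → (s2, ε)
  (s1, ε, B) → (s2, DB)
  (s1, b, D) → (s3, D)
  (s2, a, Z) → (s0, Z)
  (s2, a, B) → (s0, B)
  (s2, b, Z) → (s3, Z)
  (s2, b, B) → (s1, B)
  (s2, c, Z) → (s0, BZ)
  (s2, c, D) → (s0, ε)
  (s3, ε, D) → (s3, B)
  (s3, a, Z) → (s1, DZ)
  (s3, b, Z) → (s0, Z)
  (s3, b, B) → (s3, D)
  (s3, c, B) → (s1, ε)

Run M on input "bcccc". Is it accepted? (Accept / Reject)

Accept

(s0, bcccc, Z) ⊢ (s1, cccc, BZ) ⊢ (s2, cccc, DBZ) ⊢ (s0, ccc, BZ) ⊢ (s2, cc, Z) ⊢ (s0, c, BZ) ⊢ (s2, ε, Z)
All input consumed; state s2 ∈ F.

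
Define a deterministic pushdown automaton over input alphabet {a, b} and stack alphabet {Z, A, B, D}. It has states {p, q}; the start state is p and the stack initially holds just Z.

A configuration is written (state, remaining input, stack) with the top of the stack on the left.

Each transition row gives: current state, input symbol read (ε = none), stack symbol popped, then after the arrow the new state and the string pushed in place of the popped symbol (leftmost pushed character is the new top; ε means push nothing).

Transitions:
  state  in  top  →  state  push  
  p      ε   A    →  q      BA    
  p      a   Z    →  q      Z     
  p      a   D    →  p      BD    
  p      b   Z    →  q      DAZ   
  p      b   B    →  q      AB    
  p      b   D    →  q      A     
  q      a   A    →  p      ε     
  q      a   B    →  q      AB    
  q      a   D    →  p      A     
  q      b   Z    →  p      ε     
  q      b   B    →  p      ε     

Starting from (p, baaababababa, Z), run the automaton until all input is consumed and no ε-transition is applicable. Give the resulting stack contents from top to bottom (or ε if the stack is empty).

(p, baaababababa, Z)
  read b, top Z: go to q, push DAZ → (q, aaababababa, DAZ)
  read a, top D: go to p, push A → (p, aababababa, AAZ)
  ε-move, top A: go to q, push BA → (q, aababababa, BAAZ)
  read a, top B: go to q, push AB → (q, ababababa, ABAAZ)
  read a, top A: go to p, push ε → (p, babababa, BAAZ)
  read b, top B: go to q, push AB → (q, abababa, ABAAZ)
  read a, top A: go to p, push ε → (p, bababa, BAAZ)
  read b, top B: go to q, push AB → (q, ababa, ABAAZ)
  read a, top A: go to p, push ε → (p, baba, BAAZ)
  read b, top B: go to q, push AB → (q, aba, ABAAZ)
  read a, top A: go to p, push ε → (p, ba, BAAZ)
  read b, top B: go to q, push AB → (q, a, ABAAZ)
  read a, top A: go to p, push ε → (p, ε, BAAZ)
All input consumed in state p with stack BAAZ.

BAAZ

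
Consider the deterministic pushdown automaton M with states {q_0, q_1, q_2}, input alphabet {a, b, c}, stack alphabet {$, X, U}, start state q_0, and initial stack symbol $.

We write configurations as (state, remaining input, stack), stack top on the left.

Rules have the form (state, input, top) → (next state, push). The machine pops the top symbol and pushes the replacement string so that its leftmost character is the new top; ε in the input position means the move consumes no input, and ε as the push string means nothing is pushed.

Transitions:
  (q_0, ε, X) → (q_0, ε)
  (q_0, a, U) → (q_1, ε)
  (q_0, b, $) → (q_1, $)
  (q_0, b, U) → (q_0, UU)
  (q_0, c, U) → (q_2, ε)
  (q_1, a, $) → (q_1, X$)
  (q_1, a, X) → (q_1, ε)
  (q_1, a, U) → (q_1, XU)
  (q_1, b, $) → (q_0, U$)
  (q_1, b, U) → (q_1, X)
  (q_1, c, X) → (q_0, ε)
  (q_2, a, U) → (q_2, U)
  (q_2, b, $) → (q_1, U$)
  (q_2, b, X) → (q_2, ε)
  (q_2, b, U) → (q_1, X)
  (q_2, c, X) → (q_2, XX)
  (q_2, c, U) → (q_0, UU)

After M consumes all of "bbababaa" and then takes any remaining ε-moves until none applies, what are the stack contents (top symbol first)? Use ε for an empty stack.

X$

(q_0, bbababaa, $)
  read b, top $: go to q_1, push $ → (q_1, bababaa, $)
  read b, top $: go to q_0, push U$ → (q_0, ababaa, U$)
  read a, top U: go to q_1, push ε → (q_1, babaa, $)
  read b, top $: go to q_0, push U$ → (q_0, abaa, U$)
  read a, top U: go to q_1, push ε → (q_1, baa, $)
  read b, top $: go to q_0, push U$ → (q_0, aa, U$)
  read a, top U: go to q_1, push ε → (q_1, a, $)
  read a, top $: go to q_1, push X$ → (q_1, ε, X$)
All input consumed in state q_1 with stack X$.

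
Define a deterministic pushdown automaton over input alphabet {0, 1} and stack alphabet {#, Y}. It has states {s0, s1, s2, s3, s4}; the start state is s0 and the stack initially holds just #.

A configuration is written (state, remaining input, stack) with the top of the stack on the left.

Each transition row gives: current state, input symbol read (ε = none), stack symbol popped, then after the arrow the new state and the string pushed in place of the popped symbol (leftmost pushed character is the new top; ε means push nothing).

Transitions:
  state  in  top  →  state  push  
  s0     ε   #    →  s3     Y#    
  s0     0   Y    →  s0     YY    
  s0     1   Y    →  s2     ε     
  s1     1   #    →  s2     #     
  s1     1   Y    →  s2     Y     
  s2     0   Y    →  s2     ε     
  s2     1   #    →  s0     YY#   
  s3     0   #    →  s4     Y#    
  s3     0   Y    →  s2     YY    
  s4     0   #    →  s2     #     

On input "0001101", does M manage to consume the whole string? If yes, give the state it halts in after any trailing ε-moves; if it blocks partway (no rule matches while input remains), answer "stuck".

(s0, 0001101, #)
  ε-move, top #: go to s3, push Y# → (s3, 0001101, Y#)
  read 0, top Y: go to s2, push YY → (s2, 001101, YY#)
  read 0, top Y: go to s2, push ε → (s2, 01101, Y#)
  read 0, top Y: go to s2, push ε → (s2, 1101, #)
  read 1, top #: go to s0, push YY# → (s0, 101, YY#)
  read 1, top Y: go to s2, push ε → (s2, 01, Y#)
  read 0, top Y: go to s2, push ε → (s2, 1, #)
  read 1, top #: go to s0, push YY# → (s0, ε, YY#)
All input consumed; M is in state s0.

s0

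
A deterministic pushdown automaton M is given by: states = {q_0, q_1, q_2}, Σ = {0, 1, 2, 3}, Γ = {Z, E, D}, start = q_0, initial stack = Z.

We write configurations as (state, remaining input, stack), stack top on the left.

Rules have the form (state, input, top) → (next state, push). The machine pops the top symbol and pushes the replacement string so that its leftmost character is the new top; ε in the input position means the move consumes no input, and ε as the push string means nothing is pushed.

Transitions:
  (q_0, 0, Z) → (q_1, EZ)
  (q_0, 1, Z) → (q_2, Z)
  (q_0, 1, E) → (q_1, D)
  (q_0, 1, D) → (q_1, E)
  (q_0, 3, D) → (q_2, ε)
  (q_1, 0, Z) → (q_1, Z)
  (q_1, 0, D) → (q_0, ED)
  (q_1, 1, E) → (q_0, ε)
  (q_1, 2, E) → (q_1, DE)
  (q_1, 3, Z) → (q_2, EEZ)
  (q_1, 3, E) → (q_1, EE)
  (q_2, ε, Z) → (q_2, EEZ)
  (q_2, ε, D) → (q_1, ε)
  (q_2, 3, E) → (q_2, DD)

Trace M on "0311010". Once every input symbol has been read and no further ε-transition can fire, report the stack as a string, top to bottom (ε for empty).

EDDZ

(q_0, 0311010, Z)
  read 0, top Z: go to q_1, push EZ → (q_1, 311010, EZ)
  read 3, top E: go to q_1, push EE → (q_1, 11010, EEZ)
  read 1, top E: go to q_0, push ε → (q_0, 1010, EZ)
  read 1, top E: go to q_1, push D → (q_1, 010, DZ)
  read 0, top D: go to q_0, push ED → (q_0, 10, EDZ)
  read 1, top E: go to q_1, push D → (q_1, 0, DDZ)
  read 0, top D: go to q_0, push ED → (q_0, ε, EDDZ)
All input consumed in state q_0 with stack EDDZ.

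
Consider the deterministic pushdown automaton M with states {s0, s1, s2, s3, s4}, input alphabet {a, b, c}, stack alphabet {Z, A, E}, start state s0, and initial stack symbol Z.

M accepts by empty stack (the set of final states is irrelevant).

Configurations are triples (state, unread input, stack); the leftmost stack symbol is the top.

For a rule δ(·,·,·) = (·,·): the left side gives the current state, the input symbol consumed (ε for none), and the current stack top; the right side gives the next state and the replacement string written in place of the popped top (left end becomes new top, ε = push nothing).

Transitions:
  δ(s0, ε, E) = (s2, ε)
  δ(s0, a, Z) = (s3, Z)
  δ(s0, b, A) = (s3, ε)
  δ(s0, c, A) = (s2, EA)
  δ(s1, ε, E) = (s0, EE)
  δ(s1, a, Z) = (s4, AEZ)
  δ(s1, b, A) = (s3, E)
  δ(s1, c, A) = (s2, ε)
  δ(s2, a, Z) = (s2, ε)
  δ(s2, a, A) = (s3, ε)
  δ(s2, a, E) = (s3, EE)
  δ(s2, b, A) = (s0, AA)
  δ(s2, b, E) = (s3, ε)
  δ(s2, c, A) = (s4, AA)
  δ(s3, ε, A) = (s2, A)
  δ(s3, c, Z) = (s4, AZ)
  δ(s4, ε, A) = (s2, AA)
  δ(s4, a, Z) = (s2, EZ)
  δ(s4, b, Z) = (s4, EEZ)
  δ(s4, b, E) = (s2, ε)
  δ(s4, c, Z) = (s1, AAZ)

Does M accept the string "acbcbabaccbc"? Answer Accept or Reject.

(s0, acbcbabaccbc, Z)
  read a, top Z: go to s3, push Z → (s3, cbcbabaccbc, Z)
  read c, top Z: go to s4, push AZ → (s4, bcbabaccbc, AZ)
  ε-move, top A: go to s2, push AA → (s2, bcbabaccbc, AAZ)
  read b, top A: go to s0, push AA → (s0, cbabaccbc, AAAZ)
  read c, top A: go to s2, push EA → (s2, babaccbc, EAAAZ)
  read b, top E: go to s3, push ε → (s3, abaccbc, AAAZ)
  ε-move, top A: go to s2, push A → (s2, abaccbc, AAAZ)
  read a, top A: go to s3, push ε → (s3, baccbc, AAZ)
  ε-move, top A: go to s2, push A → (s2, baccbc, AAZ)
  read b, top A: go to s0, push AA → (s0, accbc, AAAZ)
No transition applies at (s0, accbc, AAAZ); input not fully consumed.

Reject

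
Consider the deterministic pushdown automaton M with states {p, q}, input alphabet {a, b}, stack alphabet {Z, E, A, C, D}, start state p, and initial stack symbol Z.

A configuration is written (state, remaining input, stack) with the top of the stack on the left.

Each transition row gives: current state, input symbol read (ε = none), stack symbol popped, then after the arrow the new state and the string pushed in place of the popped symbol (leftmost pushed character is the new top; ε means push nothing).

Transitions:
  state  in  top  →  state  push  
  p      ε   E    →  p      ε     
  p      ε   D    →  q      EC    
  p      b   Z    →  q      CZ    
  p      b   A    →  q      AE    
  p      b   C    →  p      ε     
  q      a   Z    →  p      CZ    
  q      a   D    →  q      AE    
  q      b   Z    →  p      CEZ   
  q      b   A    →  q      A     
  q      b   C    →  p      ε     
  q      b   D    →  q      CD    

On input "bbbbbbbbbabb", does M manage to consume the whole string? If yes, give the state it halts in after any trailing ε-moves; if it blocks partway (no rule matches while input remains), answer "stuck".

(p, bbbbbbbbbabb, Z)
  read b, top Z: go to q, push CZ → (q, bbbbbbbbabb, CZ)
  read b, top C: go to p, push ε → (p, bbbbbbbabb, Z)
  read b, top Z: go to q, push CZ → (q, bbbbbbabb, CZ)
  read b, top C: go to p, push ε → (p, bbbbbabb, Z)
  read b, top Z: go to q, push CZ → (q, bbbbabb, CZ)
  read b, top C: go to p, push ε → (p, bbbabb, Z)
  read b, top Z: go to q, push CZ → (q, bbabb, CZ)
  read b, top C: go to p, push ε → (p, babb, Z)
  read b, top Z: go to q, push CZ → (q, abb, CZ)
No transition for (q, a, top C); M blocks with input abb remaining.

stuck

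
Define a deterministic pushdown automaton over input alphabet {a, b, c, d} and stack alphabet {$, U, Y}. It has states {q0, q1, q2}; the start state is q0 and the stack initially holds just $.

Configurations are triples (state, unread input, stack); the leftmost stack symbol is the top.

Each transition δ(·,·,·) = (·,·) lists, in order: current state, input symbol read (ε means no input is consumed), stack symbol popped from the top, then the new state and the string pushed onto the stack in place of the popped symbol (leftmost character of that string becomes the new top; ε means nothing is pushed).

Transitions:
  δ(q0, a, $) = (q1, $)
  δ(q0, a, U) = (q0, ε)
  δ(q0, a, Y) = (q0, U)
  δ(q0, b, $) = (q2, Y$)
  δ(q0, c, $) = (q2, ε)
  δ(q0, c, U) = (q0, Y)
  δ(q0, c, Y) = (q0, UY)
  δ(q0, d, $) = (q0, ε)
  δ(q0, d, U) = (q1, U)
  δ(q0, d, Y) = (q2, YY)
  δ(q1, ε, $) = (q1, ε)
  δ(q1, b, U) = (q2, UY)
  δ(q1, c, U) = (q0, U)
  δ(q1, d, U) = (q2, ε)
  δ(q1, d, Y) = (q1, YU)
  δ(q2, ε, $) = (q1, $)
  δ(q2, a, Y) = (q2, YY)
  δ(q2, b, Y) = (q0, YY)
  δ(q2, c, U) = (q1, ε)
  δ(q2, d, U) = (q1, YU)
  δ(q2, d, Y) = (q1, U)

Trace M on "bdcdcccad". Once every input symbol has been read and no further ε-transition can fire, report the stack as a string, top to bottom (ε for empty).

YY$

(q0, bdcdcccad, $)
  read b, top $: go to q2, push Y$ → (q2, dcdcccad, Y$)
  read d, top Y: go to q1, push U → (q1, cdcccad, U$)
  read c, top U: go to q0, push U → (q0, dcccad, U$)
  read d, top U: go to q1, push U → (q1, cccad, U$)
  read c, top U: go to q0, push U → (q0, ccad, U$)
  read c, top U: go to q0, push Y → (q0, cad, Y$)
  read c, top Y: go to q0, push UY → (q0, ad, UY$)
  read a, top U: go to q0, push ε → (q0, d, Y$)
  read d, top Y: go to q2, push YY → (q2, ε, YY$)
All input consumed in state q2 with stack YY$.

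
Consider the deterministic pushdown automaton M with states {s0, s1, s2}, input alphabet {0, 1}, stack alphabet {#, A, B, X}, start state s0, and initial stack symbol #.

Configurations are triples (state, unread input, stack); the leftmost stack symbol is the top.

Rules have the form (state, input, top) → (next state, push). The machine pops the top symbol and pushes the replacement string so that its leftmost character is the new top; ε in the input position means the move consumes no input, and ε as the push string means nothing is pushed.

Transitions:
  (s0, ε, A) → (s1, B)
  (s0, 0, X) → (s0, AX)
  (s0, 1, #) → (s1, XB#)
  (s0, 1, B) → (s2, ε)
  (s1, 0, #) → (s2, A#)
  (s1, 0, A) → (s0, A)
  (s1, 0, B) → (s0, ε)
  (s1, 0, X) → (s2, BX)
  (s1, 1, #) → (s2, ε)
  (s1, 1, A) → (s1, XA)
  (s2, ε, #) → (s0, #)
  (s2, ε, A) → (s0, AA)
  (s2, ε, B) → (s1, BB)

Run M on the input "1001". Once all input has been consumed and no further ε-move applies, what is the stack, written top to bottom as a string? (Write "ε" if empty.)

(s0, 1001, #) ⊢ (s1, 001, XB#) ⊢ (s2, 01, BXB#) ⊢ (s1, 01, BBXB#) ⊢ (s0, 1, BXB#) ⊢ (s2, ε, XB#)
All input consumed in state s2 with stack XB#.

XB#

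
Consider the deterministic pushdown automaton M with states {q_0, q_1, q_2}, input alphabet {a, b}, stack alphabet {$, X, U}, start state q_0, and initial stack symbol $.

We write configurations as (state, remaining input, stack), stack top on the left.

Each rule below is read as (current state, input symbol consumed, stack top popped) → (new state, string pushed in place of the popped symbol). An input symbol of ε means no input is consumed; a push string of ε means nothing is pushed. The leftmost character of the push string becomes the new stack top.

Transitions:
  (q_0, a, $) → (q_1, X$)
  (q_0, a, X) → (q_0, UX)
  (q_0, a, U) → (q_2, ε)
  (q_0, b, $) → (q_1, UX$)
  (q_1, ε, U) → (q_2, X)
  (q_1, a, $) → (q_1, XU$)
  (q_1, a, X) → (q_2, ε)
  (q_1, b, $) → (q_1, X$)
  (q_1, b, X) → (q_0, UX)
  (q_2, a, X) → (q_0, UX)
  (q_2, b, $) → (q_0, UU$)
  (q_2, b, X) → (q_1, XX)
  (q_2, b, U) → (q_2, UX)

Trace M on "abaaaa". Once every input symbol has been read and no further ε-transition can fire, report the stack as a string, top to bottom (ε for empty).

UX$

(q_0, abaaaa, $)
  read a, top $: go to q_1, push X$ → (q_1, baaaa, X$)
  read b, top X: go to q_0, push UX → (q_0, aaaa, UX$)
  read a, top U: go to q_2, push ε → (q_2, aaa, X$)
  read a, top X: go to q_0, push UX → (q_0, aa, UX$)
  read a, top U: go to q_2, push ε → (q_2, a, X$)
  read a, top X: go to q_0, push UX → (q_0, ε, UX$)
All input consumed in state q_0 with stack UX$.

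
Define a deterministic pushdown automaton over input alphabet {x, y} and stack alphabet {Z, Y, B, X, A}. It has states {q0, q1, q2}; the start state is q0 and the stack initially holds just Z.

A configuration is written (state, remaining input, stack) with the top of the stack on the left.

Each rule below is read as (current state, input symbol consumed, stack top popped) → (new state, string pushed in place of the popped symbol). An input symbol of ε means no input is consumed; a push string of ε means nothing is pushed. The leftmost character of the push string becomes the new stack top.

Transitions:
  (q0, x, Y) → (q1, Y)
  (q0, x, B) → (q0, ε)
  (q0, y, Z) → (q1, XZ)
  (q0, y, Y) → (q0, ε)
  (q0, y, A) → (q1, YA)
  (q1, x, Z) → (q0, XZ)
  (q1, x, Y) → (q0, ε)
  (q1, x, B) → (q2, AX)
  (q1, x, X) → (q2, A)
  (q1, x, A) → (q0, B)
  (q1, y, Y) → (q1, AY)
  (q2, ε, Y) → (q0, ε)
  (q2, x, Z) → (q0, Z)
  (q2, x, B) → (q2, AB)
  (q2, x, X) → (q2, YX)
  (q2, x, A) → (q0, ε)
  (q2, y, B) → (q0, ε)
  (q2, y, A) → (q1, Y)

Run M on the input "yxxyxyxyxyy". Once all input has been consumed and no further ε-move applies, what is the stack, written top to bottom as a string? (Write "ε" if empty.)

(q0, yxxyxyxyxyy, Z) ⊢ (q1, xxyxyxyxyy, XZ) ⊢ (q2, xyxyxyxyy, AZ) ⊢ (q0, yxyxyxyy, Z) ⊢ (q1, xyxyxyy, XZ) ⊢ (q2, yxyxyy, AZ) ⊢ (q1, xyxyy, YZ) ⊢ (q0, yxyy, Z) ⊢ (q1, xyy, XZ) ⊢ (q2, yy, AZ) ⊢ (q1, y, YZ) ⊢ (q1, ε, AYZ)
All input consumed in state q1 with stack AYZ.

AYZ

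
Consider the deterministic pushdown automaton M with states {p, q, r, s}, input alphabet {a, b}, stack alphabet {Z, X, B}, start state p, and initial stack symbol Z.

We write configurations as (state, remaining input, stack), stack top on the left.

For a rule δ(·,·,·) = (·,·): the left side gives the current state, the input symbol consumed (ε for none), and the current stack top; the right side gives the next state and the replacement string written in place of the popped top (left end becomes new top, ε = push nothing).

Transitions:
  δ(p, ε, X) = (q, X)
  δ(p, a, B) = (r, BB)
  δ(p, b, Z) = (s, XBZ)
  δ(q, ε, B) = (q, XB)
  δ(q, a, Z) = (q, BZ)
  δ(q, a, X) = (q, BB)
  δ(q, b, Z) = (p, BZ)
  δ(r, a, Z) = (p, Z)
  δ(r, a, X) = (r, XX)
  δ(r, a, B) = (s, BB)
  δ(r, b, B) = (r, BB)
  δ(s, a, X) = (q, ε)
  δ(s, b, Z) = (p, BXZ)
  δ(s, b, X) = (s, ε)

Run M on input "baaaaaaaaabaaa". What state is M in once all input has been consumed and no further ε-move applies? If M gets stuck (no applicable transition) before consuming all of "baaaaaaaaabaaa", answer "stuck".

stuck

(p, baaaaaaaaabaaa, Z) ⊢ (s, aaaaaaaaabaaa, XBZ) ⊢ (q, aaaaaaaabaaa, BZ) ⊢ (q, aaaaaaaabaaa, XBZ) ⊢ (q, aaaaaaabaaa, BBBZ) ⊢ (q, aaaaaaabaaa, XBBBZ) ⊢ (q, aaaaaabaaa, BBBBBZ) ⊢ (q, aaaaaabaaa, XBBBBBZ) ⊢ (q, aaaaabaaa, BBBBBBBZ) ⊢ (q, aaaaabaaa, XBBBBBBBZ) ⊢ (q, aaaabaaa, BBBBBBBBBZ) ⊢ (q, aaaabaaa, XBBBBBBBBBZ) ⊢ (q, aaabaaa, BBBBBBBBBBBZ) ⊢ (q, aaabaaa, XBBBBBBBBBBBZ) ⊢ (q, aabaaa, BBBBBBBBBBBBBZ) ⊢ (q, aabaaa, XBBBBBBBBBBBBBZ) ⊢ (q, abaaa, BBBBBBBBBBBBBBBZ) ⊢ (q, abaaa, XBBBBBBBBBBBBBBBZ) ⊢ (q, baaa, BBBBBBBBBBBBBBBBBZ) ⊢ (q, baaa, XBBBBBBBBBBBBBBBBBZ)
No transition for (q, b, top X); M blocks with input baaa remaining.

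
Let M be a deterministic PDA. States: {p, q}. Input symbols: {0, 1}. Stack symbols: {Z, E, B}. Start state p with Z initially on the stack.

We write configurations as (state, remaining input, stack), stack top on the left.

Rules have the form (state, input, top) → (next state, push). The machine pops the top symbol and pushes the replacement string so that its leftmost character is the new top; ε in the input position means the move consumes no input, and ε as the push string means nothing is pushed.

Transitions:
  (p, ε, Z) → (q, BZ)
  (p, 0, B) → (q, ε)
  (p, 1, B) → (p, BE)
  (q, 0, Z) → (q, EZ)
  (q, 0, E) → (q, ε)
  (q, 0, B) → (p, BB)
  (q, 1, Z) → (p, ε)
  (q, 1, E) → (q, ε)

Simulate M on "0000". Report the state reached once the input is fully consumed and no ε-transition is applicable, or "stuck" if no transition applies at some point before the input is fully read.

(p, 0000, Z)
  ε-move, top Z: go to q, push BZ → (q, 0000, BZ)
  read 0, top B: go to p, push BB → (p, 000, BBZ)
  read 0, top B: go to q, push ε → (q, 00, BZ)
  read 0, top B: go to p, push BB → (p, 0, BBZ)
  read 0, top B: go to q, push ε → (q, ε, BZ)
All input consumed; M is in state q.

q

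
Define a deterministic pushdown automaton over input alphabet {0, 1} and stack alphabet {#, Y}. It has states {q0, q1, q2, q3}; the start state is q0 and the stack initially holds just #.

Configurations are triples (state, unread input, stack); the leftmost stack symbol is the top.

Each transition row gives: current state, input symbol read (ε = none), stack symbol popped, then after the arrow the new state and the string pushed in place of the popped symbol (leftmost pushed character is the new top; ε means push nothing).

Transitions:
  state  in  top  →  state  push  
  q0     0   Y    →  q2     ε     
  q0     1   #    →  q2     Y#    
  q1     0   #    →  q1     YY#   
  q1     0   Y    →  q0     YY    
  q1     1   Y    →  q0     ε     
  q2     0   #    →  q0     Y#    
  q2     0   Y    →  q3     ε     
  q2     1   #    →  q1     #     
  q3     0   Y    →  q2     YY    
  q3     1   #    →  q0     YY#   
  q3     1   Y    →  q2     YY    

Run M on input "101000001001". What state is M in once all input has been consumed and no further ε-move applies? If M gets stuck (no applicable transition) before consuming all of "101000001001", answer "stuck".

(q0, 101000001001, #)
  read 1, top #: go to q2, push Y# → (q2, 01000001001, Y#)
  read 0, top Y: go to q3, push ε → (q3, 1000001001, #)
  read 1, top #: go to q0, push YY# → (q0, 000001001, YY#)
  read 0, top Y: go to q2, push ε → (q2, 00001001, Y#)
  read 0, top Y: go to q3, push ε → (q3, 0001001, #)
No transition for (q3, 0, top #); M blocks with input 0001001 remaining.

stuck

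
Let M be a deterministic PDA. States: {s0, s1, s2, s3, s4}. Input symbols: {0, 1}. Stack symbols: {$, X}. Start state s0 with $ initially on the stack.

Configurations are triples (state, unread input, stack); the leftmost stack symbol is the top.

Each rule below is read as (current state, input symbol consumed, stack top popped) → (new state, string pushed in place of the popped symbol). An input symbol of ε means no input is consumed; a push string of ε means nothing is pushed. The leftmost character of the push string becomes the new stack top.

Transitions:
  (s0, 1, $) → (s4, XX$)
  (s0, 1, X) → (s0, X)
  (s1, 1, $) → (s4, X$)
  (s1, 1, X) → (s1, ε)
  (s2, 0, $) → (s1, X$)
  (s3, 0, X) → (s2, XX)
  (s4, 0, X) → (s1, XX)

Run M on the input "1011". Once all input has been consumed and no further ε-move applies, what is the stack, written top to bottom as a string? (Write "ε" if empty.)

(s0, 1011, $)
  read 1, top $: go to s4, push XX$ → (s4, 011, XX$)
  read 0, top X: go to s1, push XX → (s1, 11, XXX$)
  read 1, top X: go to s1, push ε → (s1, 1, XX$)
  read 1, top X: go to s1, push ε → (s1, ε, X$)
All input consumed in state s1 with stack X$.

X$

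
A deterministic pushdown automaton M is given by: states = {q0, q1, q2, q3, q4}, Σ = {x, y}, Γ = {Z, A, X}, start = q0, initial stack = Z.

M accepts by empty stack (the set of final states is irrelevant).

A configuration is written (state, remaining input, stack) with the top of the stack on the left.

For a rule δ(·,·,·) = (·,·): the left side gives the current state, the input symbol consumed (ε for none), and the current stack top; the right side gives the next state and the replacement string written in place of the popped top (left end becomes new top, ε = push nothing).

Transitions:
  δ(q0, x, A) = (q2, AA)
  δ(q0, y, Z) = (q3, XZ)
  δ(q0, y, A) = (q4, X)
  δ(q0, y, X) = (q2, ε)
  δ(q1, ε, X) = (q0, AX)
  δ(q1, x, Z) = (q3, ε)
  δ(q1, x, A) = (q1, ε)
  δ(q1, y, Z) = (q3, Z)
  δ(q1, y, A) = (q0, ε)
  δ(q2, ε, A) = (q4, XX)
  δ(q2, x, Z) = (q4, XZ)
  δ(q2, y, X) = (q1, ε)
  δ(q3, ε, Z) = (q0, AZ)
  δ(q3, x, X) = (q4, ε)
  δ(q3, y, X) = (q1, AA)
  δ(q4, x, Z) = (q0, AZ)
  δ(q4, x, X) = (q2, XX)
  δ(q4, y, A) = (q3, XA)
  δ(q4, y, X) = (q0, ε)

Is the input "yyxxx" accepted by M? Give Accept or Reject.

(q0, yyxxx, Z) ⊢ (q3, yxxx, XZ) ⊢ (q1, xxx, AAZ) ⊢ (q1, xx, AZ) ⊢ (q1, x, Z) ⊢ (q3, ε, ε)
All input consumed and the stack is empty.

Accept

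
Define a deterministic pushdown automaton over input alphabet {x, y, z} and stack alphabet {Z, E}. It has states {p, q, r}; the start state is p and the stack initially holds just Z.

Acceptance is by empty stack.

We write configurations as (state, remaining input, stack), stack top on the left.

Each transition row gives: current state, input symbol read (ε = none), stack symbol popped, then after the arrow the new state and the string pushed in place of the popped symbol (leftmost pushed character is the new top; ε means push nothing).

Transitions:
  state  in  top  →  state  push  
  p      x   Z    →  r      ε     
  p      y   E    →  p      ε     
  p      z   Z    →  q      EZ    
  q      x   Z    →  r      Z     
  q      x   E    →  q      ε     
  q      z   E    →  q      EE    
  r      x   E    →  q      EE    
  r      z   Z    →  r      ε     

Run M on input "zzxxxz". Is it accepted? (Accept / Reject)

Accept

(p, zzxxxz, Z)
  read z, top Z: go to q, push EZ → (q, zxxxz, EZ)
  read z, top E: go to q, push EE → (q, xxxz, EEZ)
  read x, top E: go to q, push ε → (q, xxz, EZ)
  read x, top E: go to q, push ε → (q, xz, Z)
  read x, top Z: go to r, push Z → (r, z, Z)
  read z, top Z: go to r, push ε → (r, ε, ε)
All input consumed and the stack is empty.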